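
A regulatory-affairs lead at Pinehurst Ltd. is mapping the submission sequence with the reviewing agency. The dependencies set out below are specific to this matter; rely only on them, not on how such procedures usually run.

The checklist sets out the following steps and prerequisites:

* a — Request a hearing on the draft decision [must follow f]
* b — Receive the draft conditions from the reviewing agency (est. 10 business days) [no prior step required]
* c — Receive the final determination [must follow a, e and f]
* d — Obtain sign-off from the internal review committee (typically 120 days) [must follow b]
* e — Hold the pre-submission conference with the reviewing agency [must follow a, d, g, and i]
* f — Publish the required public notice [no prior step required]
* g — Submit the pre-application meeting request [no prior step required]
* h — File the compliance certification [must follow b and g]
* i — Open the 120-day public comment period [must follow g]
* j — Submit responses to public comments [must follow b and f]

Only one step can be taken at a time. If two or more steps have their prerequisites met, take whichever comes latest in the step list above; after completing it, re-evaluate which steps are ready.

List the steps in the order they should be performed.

Nothing is required for g, f and b. g is listed later → g first.
Now i, f and b have their prerequisites met. i is listed later, so i next.
Ready: f and b. f is listed later → f.
a now also ready, so the ready set is {b, a}; b is listed later → b.
j, h and d now also ready, so the ready set is {j, h, d, a}; j is listed later → j.
Ready: h, d and a. h is listed later → h.
Ready: d and a. d is listed later → d.
a is the only step now ready → a.
That leaves e as the only ready step → e.
c needed f, e and a, now all done → c.

g, i, f, b, j, h, d, a, e, c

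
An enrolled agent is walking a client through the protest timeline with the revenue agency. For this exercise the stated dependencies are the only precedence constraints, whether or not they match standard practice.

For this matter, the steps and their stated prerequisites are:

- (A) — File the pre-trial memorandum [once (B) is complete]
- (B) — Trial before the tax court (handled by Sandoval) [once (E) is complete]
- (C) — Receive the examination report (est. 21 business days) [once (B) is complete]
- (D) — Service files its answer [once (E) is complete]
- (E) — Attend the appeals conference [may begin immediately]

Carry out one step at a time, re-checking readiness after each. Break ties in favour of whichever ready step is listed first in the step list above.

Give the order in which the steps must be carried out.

(E) has no prerequisites → (E) first.
(B) and (D) are both available; (B) is listed earlier → (B).
(A), (C) and (D) are all available; (A) is listed earlier → (A).
(C) and (D) are both available; (C) is listed earlier → (C).
That leaves (D) as the only ready step → (D).

(E) (B) (A) (C) (D)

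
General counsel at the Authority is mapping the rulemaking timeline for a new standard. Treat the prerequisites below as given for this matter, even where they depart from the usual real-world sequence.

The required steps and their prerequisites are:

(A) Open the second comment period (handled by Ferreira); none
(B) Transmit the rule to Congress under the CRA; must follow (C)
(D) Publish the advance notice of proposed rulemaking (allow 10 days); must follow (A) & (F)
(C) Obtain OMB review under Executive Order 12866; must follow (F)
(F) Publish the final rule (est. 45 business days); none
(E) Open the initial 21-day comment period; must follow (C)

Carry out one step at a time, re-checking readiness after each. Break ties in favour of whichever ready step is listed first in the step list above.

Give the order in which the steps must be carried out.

(A), (F), (D), (C), (B), (E)

Nothing is required for (A) and (F). (A) is listed earlier → (A) first.
Next only (F) has its prerequisites met → (F).
(D) and (C) are both available; (D) is listed earlier → (D).
That leaves (C) as the only ready step → (C).
Ready: (B) and (E). (B) is listed earlier → (B).
That leaves (E) as the only ready step → (E).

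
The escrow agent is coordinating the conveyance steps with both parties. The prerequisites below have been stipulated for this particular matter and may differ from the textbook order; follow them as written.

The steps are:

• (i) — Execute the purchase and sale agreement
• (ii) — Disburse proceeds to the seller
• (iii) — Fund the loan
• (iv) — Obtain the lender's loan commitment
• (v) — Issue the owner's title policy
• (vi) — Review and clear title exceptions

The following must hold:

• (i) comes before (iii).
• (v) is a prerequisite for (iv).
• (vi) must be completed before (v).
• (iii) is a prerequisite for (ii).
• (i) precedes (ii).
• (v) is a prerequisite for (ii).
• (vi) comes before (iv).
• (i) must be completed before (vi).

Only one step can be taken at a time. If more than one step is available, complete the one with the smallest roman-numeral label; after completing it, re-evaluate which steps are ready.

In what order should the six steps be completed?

(i), (iii), (vi), (v), (ii), (iv)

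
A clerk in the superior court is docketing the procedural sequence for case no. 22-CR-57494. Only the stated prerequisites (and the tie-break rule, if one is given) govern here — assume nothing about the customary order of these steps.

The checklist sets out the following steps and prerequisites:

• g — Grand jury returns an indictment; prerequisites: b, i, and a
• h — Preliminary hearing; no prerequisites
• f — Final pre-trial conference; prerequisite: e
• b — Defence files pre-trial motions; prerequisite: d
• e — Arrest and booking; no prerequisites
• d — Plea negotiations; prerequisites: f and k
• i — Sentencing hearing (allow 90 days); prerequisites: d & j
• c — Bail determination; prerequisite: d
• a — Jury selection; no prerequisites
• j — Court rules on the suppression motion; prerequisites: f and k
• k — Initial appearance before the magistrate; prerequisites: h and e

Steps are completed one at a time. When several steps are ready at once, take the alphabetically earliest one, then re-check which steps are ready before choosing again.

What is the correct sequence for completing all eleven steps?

a → e → f → h → k → d → b → c → j → i → g

a, e and h have no prerequisites; a has the earlier label, so a is first.
e and h are both available; e has the earlier label → e.
Ready: f and h. f has the earlier label → f.
That leaves h as the only ready step → h.
That leaves k as the only ready step → k.
Ready: d and j. d has the earlier label → d.
Ready: b, c and j. b has the earlier label → b.
Ready: c and j. c has the earlier label → c.
Next only j has its prerequisites met → j.
i is the only step now ready → i.
Next only g has its prerequisites met → g.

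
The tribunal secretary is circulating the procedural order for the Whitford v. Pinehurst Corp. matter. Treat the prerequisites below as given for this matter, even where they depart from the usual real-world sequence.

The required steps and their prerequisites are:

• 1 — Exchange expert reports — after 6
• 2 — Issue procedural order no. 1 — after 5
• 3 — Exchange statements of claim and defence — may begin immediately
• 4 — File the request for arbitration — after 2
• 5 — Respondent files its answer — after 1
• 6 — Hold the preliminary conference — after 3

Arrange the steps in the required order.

3, 6, 1, 5, 2, 4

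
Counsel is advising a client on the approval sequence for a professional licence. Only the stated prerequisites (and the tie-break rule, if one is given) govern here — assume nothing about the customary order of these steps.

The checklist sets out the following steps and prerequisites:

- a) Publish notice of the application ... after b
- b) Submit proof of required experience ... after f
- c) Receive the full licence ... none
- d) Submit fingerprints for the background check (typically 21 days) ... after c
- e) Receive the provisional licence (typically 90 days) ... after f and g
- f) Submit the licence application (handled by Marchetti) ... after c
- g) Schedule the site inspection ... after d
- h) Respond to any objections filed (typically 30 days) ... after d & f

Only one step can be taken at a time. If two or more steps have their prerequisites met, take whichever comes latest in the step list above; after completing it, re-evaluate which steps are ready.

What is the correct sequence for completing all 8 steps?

c → f → d → h → g → e → b → a

c is the only step with nothing outstanding, so it goes first.
Ready: f and d. f is listed later → f.
Ready: d and b. d is listed later → d.
h and g now also ready, so the ready set is {h, g, b}; h is listed later → h.
Ready: g and b. g is listed later → g.
e and b are both available; e is listed later → e.
Next only b has its prerequisites met → b.
That leaves a as the only ready step → a.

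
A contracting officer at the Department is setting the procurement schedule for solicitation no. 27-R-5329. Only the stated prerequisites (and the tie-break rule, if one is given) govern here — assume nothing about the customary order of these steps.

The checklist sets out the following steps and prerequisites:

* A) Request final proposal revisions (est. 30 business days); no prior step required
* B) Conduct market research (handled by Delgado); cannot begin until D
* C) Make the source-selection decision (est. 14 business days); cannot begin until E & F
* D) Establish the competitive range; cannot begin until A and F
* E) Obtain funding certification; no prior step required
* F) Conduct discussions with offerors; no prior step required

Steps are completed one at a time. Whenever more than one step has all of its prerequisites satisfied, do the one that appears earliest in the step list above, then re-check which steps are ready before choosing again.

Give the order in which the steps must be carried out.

A, E, F, C, D, B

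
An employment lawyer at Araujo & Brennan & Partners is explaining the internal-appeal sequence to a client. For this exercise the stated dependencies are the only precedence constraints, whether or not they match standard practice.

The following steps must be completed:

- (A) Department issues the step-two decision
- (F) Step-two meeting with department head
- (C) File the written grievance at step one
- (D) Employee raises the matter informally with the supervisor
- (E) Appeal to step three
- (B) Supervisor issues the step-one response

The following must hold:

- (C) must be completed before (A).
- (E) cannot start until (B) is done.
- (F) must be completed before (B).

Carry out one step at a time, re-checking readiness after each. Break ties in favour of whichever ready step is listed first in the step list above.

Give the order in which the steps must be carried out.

(F) (C) (A) (D) (B) (E)

(F), (C) and (D) have no prerequisites; (F) is listed earlier, so (F) is first.
(B) now also ready, so the ready set is {(C), (D), (B)}; (C) is listed earlier → (C).
(A) now also ready, so the ready set is {(A), (D), (B)}; (A) is listed earlier → (A).
Now (D) and (B) have their prerequisites met. (D) is listed earlier, so (D) next.
Next only (B) has its prerequisites met → (B).
Next only (E) has its prerequisites met → (E).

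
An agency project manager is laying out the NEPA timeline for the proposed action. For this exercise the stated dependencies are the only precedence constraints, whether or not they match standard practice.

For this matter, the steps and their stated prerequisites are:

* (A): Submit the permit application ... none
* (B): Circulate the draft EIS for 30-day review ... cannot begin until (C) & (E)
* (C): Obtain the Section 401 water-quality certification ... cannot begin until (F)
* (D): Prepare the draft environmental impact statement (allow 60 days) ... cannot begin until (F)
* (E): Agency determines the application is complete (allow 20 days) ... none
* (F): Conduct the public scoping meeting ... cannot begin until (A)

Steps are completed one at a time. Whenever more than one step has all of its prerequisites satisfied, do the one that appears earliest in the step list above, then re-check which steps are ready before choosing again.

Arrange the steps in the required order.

(A) and (E) have no prerequisites; (A) is listed earlier, so (A) is first.
Now (E) and (F) have their prerequisites met. (E) is listed earlier, so (E) next.
(F) needed (A), now all done → (F).
Ready: (C) and (D). (C) is listed earlier → (C).
Ready: (B) and (D). (B) is listed earlier → (B).
(D) needed (F), now all done → (D).

(A) → (E) → (F) → (C) → (B) → (D)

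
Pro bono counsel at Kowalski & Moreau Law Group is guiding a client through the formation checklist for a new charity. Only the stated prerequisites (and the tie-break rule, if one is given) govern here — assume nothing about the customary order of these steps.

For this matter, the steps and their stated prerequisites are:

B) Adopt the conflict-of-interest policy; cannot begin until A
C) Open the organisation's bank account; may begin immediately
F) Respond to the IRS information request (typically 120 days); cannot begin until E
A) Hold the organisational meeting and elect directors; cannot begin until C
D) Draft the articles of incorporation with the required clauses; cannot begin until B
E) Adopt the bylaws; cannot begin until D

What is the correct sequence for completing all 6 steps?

C A B D E F

C is the only step with nothing outstanding, so it goes first.
A is the only step now ready → A.
B needed A, now all done → B.
D needed B, now all done → D.
Next only E has its prerequisites met → E.
Next only F has its prerequisites met → F.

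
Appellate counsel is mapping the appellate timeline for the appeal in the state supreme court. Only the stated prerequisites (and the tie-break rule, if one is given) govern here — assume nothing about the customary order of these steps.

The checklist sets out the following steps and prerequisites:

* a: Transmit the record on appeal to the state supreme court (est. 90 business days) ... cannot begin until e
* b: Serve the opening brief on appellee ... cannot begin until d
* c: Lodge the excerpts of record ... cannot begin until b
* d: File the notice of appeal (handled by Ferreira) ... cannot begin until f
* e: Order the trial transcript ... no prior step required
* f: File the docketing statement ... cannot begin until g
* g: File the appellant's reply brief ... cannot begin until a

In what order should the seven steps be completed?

e, a, g, f, d, b, c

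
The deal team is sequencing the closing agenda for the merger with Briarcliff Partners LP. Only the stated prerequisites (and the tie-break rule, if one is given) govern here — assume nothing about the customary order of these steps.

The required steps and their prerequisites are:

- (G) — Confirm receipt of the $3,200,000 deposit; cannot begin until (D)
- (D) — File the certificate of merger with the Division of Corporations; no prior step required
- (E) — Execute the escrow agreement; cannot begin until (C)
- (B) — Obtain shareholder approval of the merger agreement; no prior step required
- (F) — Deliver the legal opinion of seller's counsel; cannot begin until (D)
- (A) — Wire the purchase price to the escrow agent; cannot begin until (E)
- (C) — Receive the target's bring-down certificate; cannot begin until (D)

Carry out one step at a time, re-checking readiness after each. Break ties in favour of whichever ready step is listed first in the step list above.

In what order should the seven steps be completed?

Nothing is required for (D) and (B). (D) is listed earlier → (D) first.
(G), (F) and (C) now also ready, so the ready set is {(G), (B), (F), (C)}; (G) is listed earlier → (G).
Ready: (B), (F) and (C). (B) is listed earlier → (B).
Ready: (F) and (C). (F) is listed earlier → (F).
(C) is the only step now ready → (C).
(E) needed (C), now all done → (E).
Next only (A) has its prerequisites met → (A).

(D) → (G) → (B) → (F) → (C) → (E) → (A)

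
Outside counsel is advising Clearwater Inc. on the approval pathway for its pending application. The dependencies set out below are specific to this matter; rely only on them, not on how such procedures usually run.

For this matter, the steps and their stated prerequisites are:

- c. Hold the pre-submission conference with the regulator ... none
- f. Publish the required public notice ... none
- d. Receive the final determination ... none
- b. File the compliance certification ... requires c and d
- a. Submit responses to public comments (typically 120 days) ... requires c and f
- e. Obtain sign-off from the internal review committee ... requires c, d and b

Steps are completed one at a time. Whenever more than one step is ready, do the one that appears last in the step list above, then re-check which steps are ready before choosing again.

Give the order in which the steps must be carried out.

Nothing is required for d, f and c. d is listed later → d first.
f and c are both available; f is listed later → f.
That leaves c as the only ready step → c.
a and b are both available; a is listed later → a.
That leaves b as the only ready step → b.
e needed b, d and c, now all done → e.

d → f → c → a → b → e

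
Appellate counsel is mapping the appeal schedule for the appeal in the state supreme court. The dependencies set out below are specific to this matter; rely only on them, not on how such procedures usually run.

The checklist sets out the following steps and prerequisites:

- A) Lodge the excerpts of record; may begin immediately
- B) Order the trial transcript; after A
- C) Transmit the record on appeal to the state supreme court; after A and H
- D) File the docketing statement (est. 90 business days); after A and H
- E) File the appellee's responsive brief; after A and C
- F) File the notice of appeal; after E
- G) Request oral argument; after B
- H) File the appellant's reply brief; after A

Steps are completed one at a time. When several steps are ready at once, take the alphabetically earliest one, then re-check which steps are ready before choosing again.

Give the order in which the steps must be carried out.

A is the only step with nothing outstanding, so it goes first.
Now B and H have their prerequisites met. B has the earlier label, so B next.
Ready: G and H. G has the earlier label → G.
Next only H has its prerequisites met → H.
C and D are both available; C has the earlier label → C.
E now also ready, so the ready set is {D, E}; D has the earlier label → D.
E needed A and C, now all done → E.
F needed E, now all done → F.

A, B, G, H, C, D, E, F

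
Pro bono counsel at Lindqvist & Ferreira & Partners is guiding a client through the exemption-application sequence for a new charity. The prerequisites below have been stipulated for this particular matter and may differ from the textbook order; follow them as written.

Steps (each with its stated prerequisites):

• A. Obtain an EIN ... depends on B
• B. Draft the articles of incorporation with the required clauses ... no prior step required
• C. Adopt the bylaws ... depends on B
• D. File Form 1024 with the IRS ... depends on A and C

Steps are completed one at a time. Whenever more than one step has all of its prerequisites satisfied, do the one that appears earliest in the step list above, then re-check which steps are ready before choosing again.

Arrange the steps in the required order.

B, A, C, D

B is the only step with nothing outstanding, so it goes first.
Ready: A and C. A is listed earlier → A.
C needed B, now all done → C.
That leaves D as the only ready step → D.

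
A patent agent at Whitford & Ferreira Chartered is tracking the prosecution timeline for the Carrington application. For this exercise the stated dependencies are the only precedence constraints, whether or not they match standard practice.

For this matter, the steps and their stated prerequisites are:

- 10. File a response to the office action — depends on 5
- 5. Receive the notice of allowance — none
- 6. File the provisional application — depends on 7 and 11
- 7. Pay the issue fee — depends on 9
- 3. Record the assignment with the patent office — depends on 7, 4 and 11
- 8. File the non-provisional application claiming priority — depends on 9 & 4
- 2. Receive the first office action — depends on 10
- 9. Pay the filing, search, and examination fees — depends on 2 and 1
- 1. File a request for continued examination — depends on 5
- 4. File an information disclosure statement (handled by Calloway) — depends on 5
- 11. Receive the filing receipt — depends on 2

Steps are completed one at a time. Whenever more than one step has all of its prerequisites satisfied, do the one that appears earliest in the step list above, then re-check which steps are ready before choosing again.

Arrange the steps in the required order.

Only 5 has no prerequisites, so it is first.
Now 10, 1 and 4 have their prerequisites met. 10 is listed earlier, so 10 next.
2 now also ready, so the ready set is {2, 1, 4}; 2 is listed earlier → 2.
11 now also ready, so the ready set is {1, 4, 11}; 1 is listed earlier → 1.
Ready: 9, 4 and 11. 9 is listed earlier → 9.
7, 4 and 11 are all available; 7 is listed earlier → 7.
Now 4 and 11 have their prerequisites met. 4 is listed earlier, so 4 next.
8 now also ready, so the ready set is {8, 11}; 8 is listed earlier → 8.
That leaves 11 as the only ready step → 11.
Now 6 and 3 have their prerequisites met. 6 is listed earlier, so 6 next.
3 needed 7, 4 and 11, now all done → 3.

5 → 10 → 2 → 1 → 9 → 7 → 4 → 8 → 11 → 6 → 3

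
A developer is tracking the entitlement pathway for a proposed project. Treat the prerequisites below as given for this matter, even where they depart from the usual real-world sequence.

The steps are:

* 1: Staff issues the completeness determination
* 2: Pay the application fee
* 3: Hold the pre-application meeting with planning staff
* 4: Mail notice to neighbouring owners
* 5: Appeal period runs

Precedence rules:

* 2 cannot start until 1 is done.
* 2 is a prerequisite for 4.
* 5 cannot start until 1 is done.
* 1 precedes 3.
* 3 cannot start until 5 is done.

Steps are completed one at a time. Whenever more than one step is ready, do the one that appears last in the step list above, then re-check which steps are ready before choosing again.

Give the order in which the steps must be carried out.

1, 5, 3, 2, 4

1 is the only step with nothing outstanding, so it goes first.
Now 5 and 2 have their prerequisites met. 5 is listed later, so 5 next.
Ready: 3 and 2. 3 is listed later → 3.
2 needed 1, now all done → 2.
4 needed 2, now all done → 4.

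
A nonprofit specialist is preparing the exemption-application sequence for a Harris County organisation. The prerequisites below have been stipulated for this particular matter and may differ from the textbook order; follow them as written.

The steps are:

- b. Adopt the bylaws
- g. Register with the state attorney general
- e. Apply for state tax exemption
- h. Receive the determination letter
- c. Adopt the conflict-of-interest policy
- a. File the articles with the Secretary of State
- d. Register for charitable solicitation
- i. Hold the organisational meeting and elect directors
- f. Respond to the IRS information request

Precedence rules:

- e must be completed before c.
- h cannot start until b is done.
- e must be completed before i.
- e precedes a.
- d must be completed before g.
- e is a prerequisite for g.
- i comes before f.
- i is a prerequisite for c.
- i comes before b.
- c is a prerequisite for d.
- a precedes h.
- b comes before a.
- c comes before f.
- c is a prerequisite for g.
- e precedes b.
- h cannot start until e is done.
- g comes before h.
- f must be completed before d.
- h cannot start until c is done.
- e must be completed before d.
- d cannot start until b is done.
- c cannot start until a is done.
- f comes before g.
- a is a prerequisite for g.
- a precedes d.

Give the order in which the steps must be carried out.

e is the only step with nothing outstanding, so it goes first.
i is the only step now ready → i.
That leaves b as the only ready step → b.
a needed b and e, now all done → a.
c needed e, a and i, now all done → c.
f is the only step now ready → f.
d is the only step now ready → d.
g needed e, c, a, d and f, now all done → g.
h needed b, g, e, c and a, now all done → h.

e, i, b, a, c, f, d, g, h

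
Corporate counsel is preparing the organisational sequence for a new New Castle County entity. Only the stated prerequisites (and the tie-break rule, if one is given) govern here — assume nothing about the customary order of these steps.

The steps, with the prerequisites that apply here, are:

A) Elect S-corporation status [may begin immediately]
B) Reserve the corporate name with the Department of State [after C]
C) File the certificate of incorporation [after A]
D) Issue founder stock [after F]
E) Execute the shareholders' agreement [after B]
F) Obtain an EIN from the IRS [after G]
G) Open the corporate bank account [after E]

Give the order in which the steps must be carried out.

Only A has no prerequisites, so it is first.
That leaves C as the only ready step → C.
B needed C, now all done → B.
E needed B, now all done → E.
G is the only step now ready → G.
F needed G, now all done → F.
Next only D has its prerequisites met → D.

A, C, B, E, G, F, D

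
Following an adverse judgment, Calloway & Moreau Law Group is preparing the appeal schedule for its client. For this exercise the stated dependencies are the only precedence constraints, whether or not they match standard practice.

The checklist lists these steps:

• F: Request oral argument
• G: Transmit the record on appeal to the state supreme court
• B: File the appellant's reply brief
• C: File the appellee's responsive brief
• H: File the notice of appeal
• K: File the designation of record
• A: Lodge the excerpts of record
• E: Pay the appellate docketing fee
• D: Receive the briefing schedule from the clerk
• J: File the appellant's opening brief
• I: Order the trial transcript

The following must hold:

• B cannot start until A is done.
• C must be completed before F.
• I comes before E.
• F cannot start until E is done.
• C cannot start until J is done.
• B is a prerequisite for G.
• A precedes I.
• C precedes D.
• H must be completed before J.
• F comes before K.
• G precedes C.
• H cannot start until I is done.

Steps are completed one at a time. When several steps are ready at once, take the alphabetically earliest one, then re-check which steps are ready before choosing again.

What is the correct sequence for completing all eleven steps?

A, B, G, I, E, H, J, C, D, F, K

A is the only step with nothing outstanding, so it goes first.
B and I are both available; B has the earlier label → B.
Now G and I have their prerequisites met. G has the earlier label, so G next.
I needed A, now all done → I.
Now E and H have their prerequisites met. E has the earlier label, so E next.
H is the only step now ready → H.
J needed H, now all done → J.
C needed G and J, now all done → C.
Now D and F have their prerequisites met. D has the earlier label, so D next.
Next only F has its prerequisites met → F.
K needed F, now all done → K.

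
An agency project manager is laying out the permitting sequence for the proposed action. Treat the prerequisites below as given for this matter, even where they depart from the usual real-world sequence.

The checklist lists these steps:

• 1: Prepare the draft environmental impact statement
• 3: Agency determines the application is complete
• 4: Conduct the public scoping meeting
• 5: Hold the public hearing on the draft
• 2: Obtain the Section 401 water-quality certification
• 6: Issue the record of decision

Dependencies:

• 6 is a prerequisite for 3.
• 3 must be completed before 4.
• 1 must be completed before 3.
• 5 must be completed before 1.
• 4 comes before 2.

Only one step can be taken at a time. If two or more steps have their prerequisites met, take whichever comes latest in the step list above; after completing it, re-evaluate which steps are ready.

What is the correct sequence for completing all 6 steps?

6 → 5 → 1 → 3 → 4 → 2

6 and 5 have no prerequisites; 6 is listed later, so 6 is first.
5 is the only step now ready → 5.
1 is the only step now ready → 1.
3 needed 6 and 1, now all done → 3.
Next only 4 has its prerequisites met → 4.
Next only 2 has its prerequisites met → 2.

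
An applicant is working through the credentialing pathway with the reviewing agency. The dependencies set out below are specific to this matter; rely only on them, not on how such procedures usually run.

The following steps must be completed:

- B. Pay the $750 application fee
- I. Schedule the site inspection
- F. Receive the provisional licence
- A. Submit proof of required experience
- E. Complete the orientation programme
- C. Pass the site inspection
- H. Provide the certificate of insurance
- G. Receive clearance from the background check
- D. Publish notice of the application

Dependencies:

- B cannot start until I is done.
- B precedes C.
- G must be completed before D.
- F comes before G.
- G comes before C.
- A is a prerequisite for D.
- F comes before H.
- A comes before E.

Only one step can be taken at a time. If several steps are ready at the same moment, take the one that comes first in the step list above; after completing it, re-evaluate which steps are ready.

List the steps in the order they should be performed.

I, F and A have no prerequisites; I is listed earlier, so I is first.
B now also ready, so the ready set is {B, F, A}; B is listed earlier → B.
Ready: F and A. F is listed earlier → F.
Now A, H and G have their prerequisites met. A is listed earlier, so A next.
E now also ready, so the ready set is {E, H, G}; E is listed earlier → E.
Ready: H and G. H is listed earlier → H.
Next only G has its prerequisites met → G.
Ready: C and D. C is listed earlier → C.
Next only D has its prerequisites met → D.

I, B, F, A, E, H, G, C, D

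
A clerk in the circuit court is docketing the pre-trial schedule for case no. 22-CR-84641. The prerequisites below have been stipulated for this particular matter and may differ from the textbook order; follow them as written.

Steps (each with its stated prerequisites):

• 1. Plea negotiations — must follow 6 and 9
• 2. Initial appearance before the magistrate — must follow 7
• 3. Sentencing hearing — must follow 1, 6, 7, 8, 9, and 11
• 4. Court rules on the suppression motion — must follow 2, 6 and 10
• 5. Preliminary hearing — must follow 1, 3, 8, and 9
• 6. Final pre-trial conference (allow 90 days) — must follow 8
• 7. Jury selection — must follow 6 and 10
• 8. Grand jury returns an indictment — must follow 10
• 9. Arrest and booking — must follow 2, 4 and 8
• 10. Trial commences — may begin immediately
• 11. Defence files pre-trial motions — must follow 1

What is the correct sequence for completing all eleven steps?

10 has no prerequisites → 10 first.
That leaves 8 as the only ready step → 8.
6 needed 8, now all done → 6.
7 needed 6 and 10, now all done → 7.
2 needed 7, now all done → 2.
Next only 4 has its prerequisites met → 4.
Next only 9 has its prerequisites met → 9.
Next only 1 has its prerequisites met → 1.
11 needed 1, now all done → 11.
Next only 3 has its prerequisites met → 3.
5 is the only step now ready → 5.

10, 8, 6, 7, 2, 4, 9, 1, 11, 3, 5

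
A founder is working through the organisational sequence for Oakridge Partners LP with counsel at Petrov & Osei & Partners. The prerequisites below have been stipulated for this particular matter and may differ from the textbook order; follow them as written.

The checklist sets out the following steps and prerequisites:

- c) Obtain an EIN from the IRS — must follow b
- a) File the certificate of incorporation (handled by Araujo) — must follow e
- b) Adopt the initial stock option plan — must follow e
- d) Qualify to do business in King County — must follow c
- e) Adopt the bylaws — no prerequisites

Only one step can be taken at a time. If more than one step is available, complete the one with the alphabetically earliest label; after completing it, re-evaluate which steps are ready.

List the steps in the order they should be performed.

e a b c d

Only e has no prerequisites, so it is first.
Ready: a and b. a has the earlier label → a.
b needed e, now all done → b.
c is the only step now ready → c.
Next only d has its prerequisites met → d.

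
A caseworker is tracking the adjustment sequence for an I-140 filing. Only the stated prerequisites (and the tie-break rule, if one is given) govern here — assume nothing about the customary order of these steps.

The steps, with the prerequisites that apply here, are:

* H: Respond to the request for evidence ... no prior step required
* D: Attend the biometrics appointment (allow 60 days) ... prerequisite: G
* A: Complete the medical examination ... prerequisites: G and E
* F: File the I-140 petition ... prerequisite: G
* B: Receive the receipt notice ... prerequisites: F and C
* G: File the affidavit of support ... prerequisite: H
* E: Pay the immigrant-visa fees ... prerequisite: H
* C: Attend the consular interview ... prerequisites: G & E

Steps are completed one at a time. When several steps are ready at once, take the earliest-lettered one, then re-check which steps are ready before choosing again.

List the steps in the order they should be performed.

H, E, G, A, C, D, F, B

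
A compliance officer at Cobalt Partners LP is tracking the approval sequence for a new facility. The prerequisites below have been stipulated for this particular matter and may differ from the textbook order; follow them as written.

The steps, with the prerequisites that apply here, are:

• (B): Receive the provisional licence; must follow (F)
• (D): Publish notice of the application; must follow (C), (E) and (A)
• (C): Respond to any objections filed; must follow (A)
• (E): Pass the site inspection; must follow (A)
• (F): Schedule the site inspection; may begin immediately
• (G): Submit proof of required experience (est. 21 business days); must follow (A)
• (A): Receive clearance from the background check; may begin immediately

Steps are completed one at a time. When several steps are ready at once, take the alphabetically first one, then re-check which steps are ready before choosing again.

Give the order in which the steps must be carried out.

(A) → (C) → (E) → (D) → (F) → (B) → (G)

(A) and (F) have no prerequisites; (A) has the earlier label, so (A) is first.
Now (C), (E), (F) and (G) have their prerequisites met. (C) has the earlier label, so (C) next.
Now (E), (F) and (G) have their prerequisites met. (E) has the earlier label, so (E) next.
(D) now also ready, so the ready set is {(D), (F), (G)}; (D) has the earlier label → (D).
Now (F) and (G) have their prerequisites met. (F) has the earlier label, so (F) next.
Now (B) and (G) have their prerequisites met. (B) has the earlier label, so (B) next.
(G) needed (A), now all done → (G).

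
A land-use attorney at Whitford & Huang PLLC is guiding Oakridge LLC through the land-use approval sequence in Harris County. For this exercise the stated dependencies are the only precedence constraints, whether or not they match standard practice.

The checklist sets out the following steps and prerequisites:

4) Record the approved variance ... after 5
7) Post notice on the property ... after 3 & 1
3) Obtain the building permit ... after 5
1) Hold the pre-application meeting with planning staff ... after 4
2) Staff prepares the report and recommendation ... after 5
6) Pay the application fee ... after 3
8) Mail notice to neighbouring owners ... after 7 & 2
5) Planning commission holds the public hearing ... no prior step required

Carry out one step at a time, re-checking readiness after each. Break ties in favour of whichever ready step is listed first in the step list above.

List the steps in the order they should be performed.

5 has no prerequisites → 5 first.
Ready: 4, 3 and 2. 4 is listed earlier → 4.
3, 1 and 2 are all available; 3 is listed earlier → 3.
6 now also ready, so the ready set is {1, 2, 6}; 1 is listed earlier → 1.
7, 2 and 6 are all available; 7 is listed earlier → 7.
Now 2 and 6 have their prerequisites met. 2 is listed earlier, so 2 next.
6 and 8 are both available; 6 is listed earlier → 6.
8 needed 7 and 2, now all done → 8.

5, 4, 3, 1, 7, 2, 6, 8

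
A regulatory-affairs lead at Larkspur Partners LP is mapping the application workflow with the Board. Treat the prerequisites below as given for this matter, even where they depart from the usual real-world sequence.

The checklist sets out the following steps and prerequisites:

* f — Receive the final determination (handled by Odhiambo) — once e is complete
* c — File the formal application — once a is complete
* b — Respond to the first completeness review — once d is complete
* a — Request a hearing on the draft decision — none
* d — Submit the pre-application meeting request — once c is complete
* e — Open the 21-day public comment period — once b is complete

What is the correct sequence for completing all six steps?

a has no prerequisites → a first.
c needed a, now all done → c.
That leaves d as the only ready step → d.
b needed d, now all done → b.
e needed b, now all done → e.
f is the only step now ready → f.

a c d b e f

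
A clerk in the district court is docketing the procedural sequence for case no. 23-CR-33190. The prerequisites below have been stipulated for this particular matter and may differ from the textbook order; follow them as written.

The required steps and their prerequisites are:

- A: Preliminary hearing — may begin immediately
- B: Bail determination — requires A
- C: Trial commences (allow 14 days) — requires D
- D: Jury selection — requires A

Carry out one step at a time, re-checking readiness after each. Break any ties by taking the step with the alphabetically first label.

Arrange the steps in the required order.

A has no prerequisites → A first.
Now B and D have their prerequisites met. B has the earlier label, so B next.
Next only D has its prerequisites met → D.
Next only C has its prerequisites met → C.

A → B → D → C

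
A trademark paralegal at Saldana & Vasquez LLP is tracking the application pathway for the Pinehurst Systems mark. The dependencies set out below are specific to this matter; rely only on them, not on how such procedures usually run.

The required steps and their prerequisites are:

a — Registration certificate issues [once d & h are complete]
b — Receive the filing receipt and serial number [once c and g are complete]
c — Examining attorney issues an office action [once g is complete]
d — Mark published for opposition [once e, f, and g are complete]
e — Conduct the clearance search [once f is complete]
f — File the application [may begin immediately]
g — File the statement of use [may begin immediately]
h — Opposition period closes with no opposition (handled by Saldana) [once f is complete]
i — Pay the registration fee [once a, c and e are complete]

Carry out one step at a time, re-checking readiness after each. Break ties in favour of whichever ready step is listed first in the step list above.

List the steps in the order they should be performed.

f → e → g → c → b → d → h → a → i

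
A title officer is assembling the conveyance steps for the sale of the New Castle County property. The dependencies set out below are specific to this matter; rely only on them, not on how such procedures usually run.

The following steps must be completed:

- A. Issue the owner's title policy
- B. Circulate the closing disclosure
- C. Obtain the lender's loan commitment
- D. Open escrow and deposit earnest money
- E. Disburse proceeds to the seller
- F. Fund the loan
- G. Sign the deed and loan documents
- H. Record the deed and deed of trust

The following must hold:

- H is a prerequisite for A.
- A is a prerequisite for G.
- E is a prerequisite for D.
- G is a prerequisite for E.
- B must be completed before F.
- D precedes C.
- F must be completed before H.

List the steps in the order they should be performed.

B, F, H, A, G, E, D, C

Only B has no prerequisites, so it is first.
F needed B, now all done → F.
Next only H has its prerequisites met → H.
A needed H, now all done → A.
That leaves G as the only ready step → G.
E needed G, now all done → E.
Next only D has its prerequisites met → D.
Next only C has its prerequisites met → C.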